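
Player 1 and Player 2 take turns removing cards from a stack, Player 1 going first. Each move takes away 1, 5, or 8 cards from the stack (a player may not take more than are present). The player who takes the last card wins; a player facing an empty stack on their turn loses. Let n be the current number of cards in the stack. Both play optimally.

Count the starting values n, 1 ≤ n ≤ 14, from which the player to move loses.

4

Classify positions by backward induction: terminal positions (no move available) are L. From any other position, the mover wins iff some move reaches an L.
n=0: no move → L
n=1: reaches L-position 0 → W
n=2: only reaches 1(W), which is W → L
n=3: reaches L-position 2 → W
n=4: only reaches 3(W), which is W → L
n=5: reaches L-position 4 → W
n=6: only reaches 5(W), 1(W), all W → L
n=7: reaches L-position 6 → W
n=8: reaches L-position 0 → W
n=9: reaches L-position 4 → W
n=10: reaches L-position 2 → W
n=11: reaches L-position 6 → W
n=12: reaches L-position 4 → W
n=13: only reaches 12(W), 8(W), 5(W), all W → L
n=14: reaches L-position 13 → W
L entries with 1 ≤ n ≤ 14 (n=0 is outside the asked range and is not counted): n = 2, 4, 6, 13; that makes 4.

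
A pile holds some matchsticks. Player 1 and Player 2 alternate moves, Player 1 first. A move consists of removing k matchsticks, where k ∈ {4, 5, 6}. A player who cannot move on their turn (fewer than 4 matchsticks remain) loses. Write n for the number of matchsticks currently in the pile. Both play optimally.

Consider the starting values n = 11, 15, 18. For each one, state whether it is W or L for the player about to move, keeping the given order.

Positions with no move are L. A position that does have a move is losing for the player to move precisely when every available move leads to a winning position for the opponent. Fill in the labels:
n=0: no move → L
n=1: no move → L
n=2: no move → L
n=3: no move → L
n=4: W (go to 0, an L position)
n=5: W (go to 1, an L position)
n=6: W (go to 2, an L position)
n=7: W (go to 3, an L position)
n=8: W (go to 3, an L position)
n=9: W (go to 3, an L position)
n=10: L (options 6(W), 5(W), 4(W) are all W)
n=11: L (options 7(W), 6(W), 5(W) are all W)
n=12: L (options 8(W), 7(W), 6(W) are all W)
n=13: L (options 9(W), 8(W), 7(W) are all W)
n=14: W (go to 10, an L position)
n=15: W (go to 11, an L position)
n=16: W (go to 12, an L position)
n=17: W (go to 13, an L position)
n=18: W (go to 13, an L position)

11: L, 15: W, 18: W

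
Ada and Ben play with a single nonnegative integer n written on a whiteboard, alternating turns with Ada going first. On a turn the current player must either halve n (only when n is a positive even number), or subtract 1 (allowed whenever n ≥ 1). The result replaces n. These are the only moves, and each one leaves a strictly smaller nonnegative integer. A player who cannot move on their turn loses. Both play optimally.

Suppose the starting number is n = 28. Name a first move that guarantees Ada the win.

Move to 27.

Compute win/loss labels from the base case upward. A position with no move is L. Any other position is W if it can reach an L in one move, else L.
n=0: no move → L
n=1: W (go to 0, an L position)
n=2: L (sole option 1(W) is W)
n=3: W (go to 2, an L position)
n=4: W (go to 2, an L position)
n=5: L (sole option 4(W) is W)
n=6: W (go to 5, an L position)
n=7: L (sole option 6(W) is W)
n=8: W (go to 7, an L position)
n=9: L (sole option 8(W) is W)
n=10: W (go to 5, an L position)
n=11: L (sole option 10(W) is W)
n=12: W (go to 11, an L position)
n=13: L (sole option 12(W) is W)
n=14: W (go to 7, an L position)
n=15: L (sole option 14(W) is W)
n=16: W (go to 15, an L position)
n=17: L (sole option 16(W) is W)
n=18: W (go to 9, an L position)
n=19: L (sole option 18(W) is W)
n=20: W (go to 19, an L position)
n=21: L (sole option 20(W) is W)
n=22: W (go to 11, an L position)
n=23: L (sole option 22(W) is W)
n=24: W (go to 23, an L position)
n=25: L (sole option 24(W) is W)
n=26: W (go to 13, an L position)
n=27: L (sole option 26(W) is W)
n=28: W (go to 27, an L position)
From 28, the L positions reachable in one move are: 27.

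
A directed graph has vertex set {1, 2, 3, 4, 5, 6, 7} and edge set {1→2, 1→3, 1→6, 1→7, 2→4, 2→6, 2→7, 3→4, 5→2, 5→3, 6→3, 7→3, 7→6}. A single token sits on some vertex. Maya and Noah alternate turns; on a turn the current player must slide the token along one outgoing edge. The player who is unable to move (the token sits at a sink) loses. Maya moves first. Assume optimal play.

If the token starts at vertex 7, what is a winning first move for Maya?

Move to 6.

Positions with no move are L. A position that does have a move is losing for the player to move precisely when every available move leads to a winning position for the opponent. Fill in the labels:
Every edge goes from a vertex to one that appears earlier in the order 4, 3, 6, 7, 2, 1, 5, so processing vertices in that order labels each vertex after all of its successors.
4: no outgoing edge → L
3: reaches L-position 4 → W
6: only reaches 3(W), which is W → L
7: reaches L-position 6 → W
2: reaches L-position 6 → W
1: reaches L-position 6 → W
5: only reaches 2(W), 3(W), all W → L
From 7, the L positions reachable in one move are: 6.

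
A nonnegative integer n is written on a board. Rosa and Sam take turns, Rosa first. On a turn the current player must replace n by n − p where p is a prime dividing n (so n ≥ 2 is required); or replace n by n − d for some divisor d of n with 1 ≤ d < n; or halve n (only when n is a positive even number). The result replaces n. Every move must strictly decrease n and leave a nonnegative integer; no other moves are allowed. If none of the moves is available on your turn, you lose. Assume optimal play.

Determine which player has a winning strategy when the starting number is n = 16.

Work bottom-up. With no move the player to move loses. Otherwise the position is W if at least one move leads to an L position for the opponent, and L if every move leads to a W.
n=0: no move → L
n=1: no move → L
n=2: W (go to 0, an L position)
n=3: W (go to 0, an L position)
n=4: L (options 2(W), 3(W) are all W)
n=5: W (go to 0, an L position)
n=6: W (go to 4, an L position)
n=7: W (go to 0, an L position)
n=8: W (go to 4, an L position)
n=9: L (options 6(W), 8(W) are all W)
n=10: W (go to 9, an L position)
n=11: W (go to 0, an L position)
n=12: W (go to 9, an L position)
n=13: W (go to 0, an L position)
n=14: L (options 7(W), 12(W), 13(W) are all W)
n=15: W (go to 14, an L position)
n=16: W (go to 14, an L position)
The starting position 16 is W: Rosa should move to 14, handing over an L position.

Rosa wins.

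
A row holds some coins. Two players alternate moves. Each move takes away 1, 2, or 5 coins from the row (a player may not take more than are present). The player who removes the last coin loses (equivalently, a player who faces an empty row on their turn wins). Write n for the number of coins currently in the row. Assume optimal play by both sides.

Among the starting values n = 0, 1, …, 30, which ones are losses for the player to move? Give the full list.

1, 4, 7, 10, 13, 16, 19, 22, 25, 28

Compute win/loss labels from the base case upward. A position with no move is W. Any other position is W if it can reach an L in one move, else L.
n=0: no move; the opponent has just taken the last coin and therefore loses → W
n=1: →0(W) only, which is W, so L
n=2: →1(L), so W
n=3: →1(L), so W
n=4: →3(W), 2(W) — all W, so L
n=5: →4(L), so W
n=6: →4(L), so W
n=7: →6(W), 5(W), 2(W) — all W, so L
n=8: →7(L), so W
n=9: →7(L), so W
n=10: →9(W), 8(W), 5(W) — all W, so L
n=11: →10(L), so W
n=12: →10(L), so W
n=13: →12(W), 11(W), 8(W) — all W, so L
n=14: →13(L), so W
n=15: →13(L), so W
n=16: →15(W), 14(W), 11(W) — all W, so L
n=17: →16(L), so W
n=18: →16(L), so W
n=19: →18(W), 17(W), 14(W) — all W, so L
n=20: →19(L), so W
n=21: →19(L), so W
n=22: →21(W), 20(W), 17(W) — all W, so L
n=23: →22(L), so W
n=24: →22(L), so W
n=25: →24(W), 23(W), 20(W) — all W, so L
n=26: →25(L), so W
n=27: →25(L), so W
n=28: →27(W), 26(W), 23(W) — all W, so L
n=29: →28(L), so W
n=30: →28(L), so W
Reading off the rows marked L gives the requested list; there are 10 such values of n.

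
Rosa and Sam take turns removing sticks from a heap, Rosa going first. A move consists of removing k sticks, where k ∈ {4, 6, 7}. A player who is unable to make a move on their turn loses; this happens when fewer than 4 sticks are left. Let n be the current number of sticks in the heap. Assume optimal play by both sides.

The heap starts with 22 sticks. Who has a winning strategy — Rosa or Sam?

Sam wins.

Positions with no move are L. A position that does have a move is losing for the player to move precisely when every available move leads to a winning position for the opponent. Fill in the labels:
n=0: no move → L
n=1: no move → L
n=2: no move → L
n=3: no move → L
n=4: reaches L-position 0 → W
n=5: reaches L-position 1 → W
n=6: reaches L-position 2 → W
n=7: reaches L-position 3 → W
n=8: reaches L-position 2 → W
n=9: reaches L-position 3 → W
n=10: reaches L-position 3 → W
n=11: only reaches 7(W), 5(W), 4(W), all W → L
n=12: only reaches 8(W), 6(W), 5(W), all W → L
n=13: only reaches 9(W), 7(W), 6(W), all W → L
n=14: only reaches 10(W), 8(W), 7(W), all W → L
n=15: reaches L-position 11 → W
n=16: reaches L-position 12 → W
n=17: reaches L-position 13 → W
n=18: reaches L-position 14 → W
n=19: reaches L-position 13 → W
n=20: reaches L-position 14 → W
n=21: reaches L-position 14 → W
n=22: only reaches 18(W), 16(W), 15(W), all W → L
The starting position 22 is L: whatever Rosa does, the opponent receives a W position.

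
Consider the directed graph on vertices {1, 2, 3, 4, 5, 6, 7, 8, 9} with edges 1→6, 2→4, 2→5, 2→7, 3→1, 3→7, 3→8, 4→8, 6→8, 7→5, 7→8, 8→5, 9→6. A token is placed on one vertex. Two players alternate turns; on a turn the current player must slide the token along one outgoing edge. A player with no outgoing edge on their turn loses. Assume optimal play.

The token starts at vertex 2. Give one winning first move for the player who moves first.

Move to 4.

Label each position W (a win for the player to move) or L (a loss). A position with no legal move is L; any other position is W exactly when some move reaches an L, and L when every move reaches a W.
Every edge goes from a vertex to one that appears earlier in the order 5, 8, 7, 6, 1, 9, 4, 2, 3, so processing vertices in that order labels each vertex after all of its successors.
5: no outgoing edge → L
8: reaches L-position 5 → W
7: reaches L-position 5 → W
6: only reaches 8(W), which is W → L
1: reaches L-position 6 → W
9: reaches L-position 6 → W
4: only reaches 8(W), which is W → L
2: reaches L-position 4 → W
3: only reaches 1(W), 7(W), 8(W), all W → L
From 2, the L positions reachable in one move are: 4, 5. Any move reaching one of these is winning.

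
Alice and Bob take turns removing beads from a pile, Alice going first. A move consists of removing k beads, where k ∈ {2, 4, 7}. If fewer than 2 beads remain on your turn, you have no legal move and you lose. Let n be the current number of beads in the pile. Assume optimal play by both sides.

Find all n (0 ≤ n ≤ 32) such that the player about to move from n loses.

Build the W/L table. Terminal = L. A non-terminal position is W if it has a move to some L; otherwise it is L.
n=0: no move → L
n=1: no move → L
n=2: W (go to 0, an L position)
n=3: W (go to 1, an L position)
n=4: W (go to 0, an L position)
n=5: W (go to 1, an L position)
n=6: L (options 4(W), 2(W) are all W)
n=7: W (go to 0, an L position)
n=8: W (go to 6, an L position)
n=9: L (options 7(W), 5(W), 2(W) are all W)
n=10: W (go to 6, an L position)
n=11: W (go to 9, an L position)
n=12: L (options 10(W), 8(W), 5(W) are all W)
n=13: W (go to 9, an L position)
n=14: W (go to 12, an L position)
n=15: L (options 13(W), 11(W), 8(W) are all W)
n=16: W (go to 12, an L position)
n=17: W (go to 15, an L position)
n=18: L (options 16(W), 14(W), 11(W) are all W)
n=19: W (go to 15, an L position)
n=20: W (go to 18, an L position)
n=21: L (options 19(W), 17(W), 14(W) are all W)
n=22: W (go to 18, an L position)
n=23: W (go to 21, an L position)
n=24: L (options 22(W), 20(W), 17(W) are all W)
n=25: W (go to 21, an L position)
n=26: W (go to 24, an L position)
n=27: L (options 25(W), 23(W), 20(W) are all W)
n=28: W (go to 24, an L position)
n=29: W (go to 27, an L position)
n=30: L (options 28(W), 26(W), 23(W) are all W)
n=31: W (go to 27, an L position)
n=32: W (go to 30, an L position)
Reading off the rows marked L gives the requested list; there are 11 such values of n.

0, 1, 6, 9, 12, 15, 18, 21, 24, 27, 30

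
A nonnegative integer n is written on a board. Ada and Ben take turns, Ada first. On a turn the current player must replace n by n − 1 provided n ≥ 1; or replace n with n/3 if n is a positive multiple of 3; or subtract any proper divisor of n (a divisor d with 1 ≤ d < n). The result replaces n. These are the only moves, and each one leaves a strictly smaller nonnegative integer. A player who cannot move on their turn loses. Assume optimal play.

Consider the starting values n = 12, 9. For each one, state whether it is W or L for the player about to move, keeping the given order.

Positions with no move are L. A position that does have a move is losing for the player to move precisely when every available move leads to a winning position for the opponent. Fill in the labels:
n=0: no move → L
n=1: reaches L-position 0 → W
n=2: only reaches 1(W), which is W → L
n=3: reaches L-position 2 → W
n=4: reaches L-position 2 → W
n=5: only reaches 4(W), which is W → L
n=6: reaches L-position 2 → W
n=7: only reaches 6(W), which is W → L
n=8: reaches L-position 7 → W
n=9: only reaches 3(W), 6(W), 8(W), all W → L
n=10: reaches L-position 5 → W
n=11: only reaches 10(W), which is W → L
n=12: reaches L-position 9 → W

12: W, 9: L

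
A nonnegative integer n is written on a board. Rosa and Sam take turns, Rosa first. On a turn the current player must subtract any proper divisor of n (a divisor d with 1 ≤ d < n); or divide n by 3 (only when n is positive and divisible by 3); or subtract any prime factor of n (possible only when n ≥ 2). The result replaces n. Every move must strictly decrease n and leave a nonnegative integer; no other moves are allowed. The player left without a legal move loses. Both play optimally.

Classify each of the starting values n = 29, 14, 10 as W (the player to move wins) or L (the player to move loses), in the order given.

Use the standard recursion: the mover loses at a terminal position; elsewhere, the mover wins exactly when some move hands the opponent an L position.
n=0: no move → L
n=1: no move → L
n=2: →0(L), so W
n=3: →0(L), so W
n=4: →2(W), 3(W) — all W, so L
n=5: →0(L), so W
n=6: →4(L), so W
n=7: →0(L), so W
n=8: →4(L), so W
n=9: →3(W), 6(W), 8(W) — all W, so L
n=10: →9(L), so W
n=11: →0(L), so W
n=12: →4(L), so W
n=13: →0(L), so W
n=14: →7(W), 12(W), 13(W) — all W, so L
n=15: →14(L), so W
n=16: →14(L), so W
n=17: →0(L), so W
n=18: →9(L), so W
n=19: →0(L), so W
n=20: →10(W), 15(W), 16(W), 18(W), 19(W) — all W, so L
n=21: →14(L), so W
n=22: →20(L), so W
n=23: →0(L), so W
n=24: →20(L), so W
n=25: →20(L), so W
n=26: →13(W), 24(W), 25(W) — all W, so L
n=27: →9(L), so W
n=28: →14(L), so W
n=29: →0(L), so W

29: W, 14: L, 10: W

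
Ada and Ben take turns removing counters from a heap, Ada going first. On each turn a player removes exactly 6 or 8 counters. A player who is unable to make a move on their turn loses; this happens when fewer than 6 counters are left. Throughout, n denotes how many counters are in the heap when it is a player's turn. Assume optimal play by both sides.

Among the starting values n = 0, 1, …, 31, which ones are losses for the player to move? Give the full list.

0, 1, 2, 3, 4, 5, 14, 15, 16, 17, 18, 19, 28, 29, 30, 31

Build the W/L table. Terminal = L. A non-terminal position is W if it has a move to some L; otherwise it is L.
n=0: no move → L
n=1: no move → L
n=2: no move → L
n=3: no move → L
n=4: no move → L
n=5: no move → L
n=6: →0(L), so W
n=7: →1(L), so W
n=8: →2(L), so W
n=9: →3(L), so W
n=10: →4(L), so W
n=11: →5(L), so W
n=12: →4(L), so W
n=13: →5(L), so W
n=14: →8(W), 6(W) — all W, so L
n=15: →9(W), 7(W) — all W, so L
n=16: →10(W), 8(W) — all W, so L
n=17: →11(W), 9(W) — all W, so L
n=18: →12(W), 10(W) — all W, so L
n=19: →13(W), 11(W) — all W, so L
n=20: →14(L), so W
n=21: →15(L), so W
n=22: →16(L), so W
n=23: →17(L), so W
n=24: →18(L), so W
n=25: →19(L), so W
n=26: →18(L), so W
n=27: →19(L), so W
n=28: →22(W), 20(W) — all W, so L
n=29: →23(W), 21(W) — all W, so L
n=30: →24(W), 22(W) — all W, so L
n=31: →25(W), 23(W) — all W, so L
Reading off the rows marked L gives the requested list; there are 16 such values of n.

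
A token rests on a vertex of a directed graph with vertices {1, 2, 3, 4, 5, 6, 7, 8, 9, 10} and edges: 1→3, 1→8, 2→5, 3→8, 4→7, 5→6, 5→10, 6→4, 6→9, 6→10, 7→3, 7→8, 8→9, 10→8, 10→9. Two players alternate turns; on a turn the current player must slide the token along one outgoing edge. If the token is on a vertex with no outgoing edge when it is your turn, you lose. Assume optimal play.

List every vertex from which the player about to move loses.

3, 4, 5, 9

Compute win/loss labels from the base case upward. A position with no move is L. Any other position is W if it can reach an L in one move, else L.
Every edge goes from a vertex to one that appears earlier in the order 9, 8, 10, 3, 7, 1, 4, 6, 5, 2, so processing vertices in that order labels each vertex after all of its successors.
9: no outgoing edge → L
8: →9(L), so W
10: →9(L), so W
3: →8(W) only, which is W, so L
7: →3(L), so W
1: →3(L), so W
4: →7(W) only, which is W, so L
6: →4(L), so W
5: →6(W), 10(W) — all W, so L
2: →5(L), so W
The losing starting vertices are exactly the entries labelled L in this table (4 of them).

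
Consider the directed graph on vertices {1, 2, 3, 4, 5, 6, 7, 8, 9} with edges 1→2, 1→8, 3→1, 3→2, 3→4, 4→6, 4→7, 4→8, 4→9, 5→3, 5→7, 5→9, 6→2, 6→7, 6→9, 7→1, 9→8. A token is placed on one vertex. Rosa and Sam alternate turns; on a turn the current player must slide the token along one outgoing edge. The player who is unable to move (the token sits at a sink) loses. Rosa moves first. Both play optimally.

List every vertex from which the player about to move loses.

Positions with no move are L. A position that does have a move is losing for the player to move precisely when every available move leads to a winning position for the opponent. Fill in the labels:
Every edge goes from a vertex to one that appears earlier in the order 2, 8, 1, 7, 9, 6, 4, 3, 5, so processing vertices in that order labels each vertex after all of its successors.
2: no outgoing edge → L
8: no outgoing edge → L
1: W (go to 8, an L position)
7: L (sole option 1(W) is W)
9: W (go to 8, an L position)
6: W (go to 7, an L position)
4: W (go to 7, an L position)
3: W (go to 2, an L position)
5: W (go to 7, an L position)
Reading off the rows marked L gives the requested list; there are 3 such vertices.

2, 7, 8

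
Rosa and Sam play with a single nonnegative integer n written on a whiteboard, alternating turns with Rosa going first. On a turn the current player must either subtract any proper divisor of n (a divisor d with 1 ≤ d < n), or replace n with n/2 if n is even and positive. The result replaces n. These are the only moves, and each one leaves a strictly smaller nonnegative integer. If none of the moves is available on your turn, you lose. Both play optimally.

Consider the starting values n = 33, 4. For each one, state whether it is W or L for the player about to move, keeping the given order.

Positions with no move are L. A position that does have a move is losing for the player to move precisely when every available move leads to a winning position for the opponent. Fill in the labels:
n=0: no move → L
n=1: no move → L
n=2: →1(L), so W
n=3: →2(W) only, which is W, so L
n=4: →3(L), so W
n=5: →4(W) only, which is W, so L
n=6: →3(L), so W
n=7: →6(W) only, which is W, so L
n=8: →7(L), so W
n=9: →6(W), 8(W) — all W, so L
n=10: →5(L), so W
n=11: →10(W) only, which is W, so L
n=12: →9(L), so W
n=13: →12(W) only, which is W, so L
n=14: →7(L), so W
n=15: →10(W), 12(W), 14(W) — all W, so L
n=16: →15(L), so W
n=17: →16(W) only, which is W, so L
n=18: →9(L), so W
n=19: →18(W) only, which is W, so L
n=20: →15(L), so W
n=21: →14(W), 18(W), 20(W) — all W, so L
n=22: →11(L), so W
n=23: →22(W) only, which is W, so L
n=24: →21(L), so W
n=25: →20(W), 24(W) — all W, so L
n=26: →13(L), so W
n=27: →18(W), 24(W), 26(W) — all W, so L
n=28: →21(L), so W
n=29: →28(W) only, which is W, so L
n=30: →15(L), so W
n=31: →30(W) only, which is W, so L
n=32: →31(L), so W
n=33: →22(W), 30(W), 32(W) — all W, so L

33: L, 4: W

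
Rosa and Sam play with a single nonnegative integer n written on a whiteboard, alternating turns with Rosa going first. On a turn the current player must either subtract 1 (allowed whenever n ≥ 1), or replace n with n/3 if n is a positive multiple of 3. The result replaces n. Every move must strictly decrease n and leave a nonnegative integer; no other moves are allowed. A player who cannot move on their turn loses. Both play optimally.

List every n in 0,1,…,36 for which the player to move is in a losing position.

0, 2, 4, 7, 9, 11, 13, 15, 17, 19, 22, 24, 26, 28, 30, 32, 34, 36

Classify positions by backward induction: terminal positions (no move available) are L. From any other position, the mover wins iff some move reaches an L.
n=0: no move → L
n=1: reaches L-position 0 → W
n=2: only reaches 1(W), which is W → L
n=3: reaches L-position 2 → W
n=4: only reaches 3(W), which is W → L
n=5: reaches L-position 4 → W
n=6: reaches L-position 2 → W
n=7: only reaches 6(W), which is W → L
n=8: reaches L-position 7 → W
n=9: only reaches 3(W), 8(W), all W → L
n=10: reaches L-position 9 → W
n=11: only reaches 10(W), which is W → L
n=12: reaches L-position 4 → W
n=13: only reaches 12(W), which is W → L
n=14: reaches L-position 13 → W
n=15: only reaches 5(W), 14(W), all W → L
n=16: reaches L-position 15 → W
n=17: only reaches 16(W), which is W → L
n=18: reaches L-position 17 → W
n=19: only reaches 18(W), which is W → L
n=20: reaches L-position 19 → W
n=21: reaches L-position 7 → W
n=22: only reaches 21(W), which is W → L
n=23: reaches L-position 22 → W
n=24: only reaches 8(W), 23(W), all W → L
n=25: reaches L-position 24 → W
n=26: only reaches 25(W), which is W → L
n=27: reaches L-position 9 → W
n=28: only reaches 27(W), which is W → L
n=29: reaches L-position 28 → W
n=30: only reaches 10(W), 29(W), all W → L
n=31: reaches L-position 30 → W
n=32: only reaches 31(W), which is W → L
n=33: reaches L-position 11 → W
n=34: only reaches 33(W), which is W → L
n=35: reaches L-position 34 → W
n=36: only reaches 12(W), 35(W), all W → L
The losing starting values of n are exactly the entries labelled L in this table (18 of them).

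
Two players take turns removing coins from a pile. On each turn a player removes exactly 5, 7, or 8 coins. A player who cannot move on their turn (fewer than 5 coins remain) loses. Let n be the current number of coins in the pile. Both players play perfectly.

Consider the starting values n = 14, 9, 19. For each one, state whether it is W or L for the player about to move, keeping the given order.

Compute win/loss labels from the base case upward. A position with no move is L. Any other position is W if it can reach an L in one move, else L.
n=0: no move → L
n=1: no move → L
n=2: no move → L
n=3: no move → L
n=4: no move → L
n=5: can move to 0, which is L ⇒ W
n=6: can move to 1, which is L ⇒ W
n=7: can move to 2, which is L ⇒ W
n=8: can move to 3, which is L ⇒ W
n=9: can move to 4, which is L ⇒ W
n=10: can move to 3, which is L ⇒ W
n=11: can move to 4, which is L ⇒ W
n=12: can move to 4, which is L ⇒ W
n=13: moves to 8(W), 6(W), 5(W); every one is W ⇒ L
n=14: moves to 9(W), 7(W), 6(W); every one is W ⇒ L
n=15: moves to 10(W), 8(W), 7(W); every one is W ⇒ L
n=16: moves to 11(W), 9(W), 8(W); every one is W ⇒ L
n=17: moves to 12(W), 10(W), 9(W); every one is W ⇒ L
n=18: can move to 13, which is L ⇒ W
n=19: can move to 14, which is L ⇒ W

14: L, 9: W, 19: W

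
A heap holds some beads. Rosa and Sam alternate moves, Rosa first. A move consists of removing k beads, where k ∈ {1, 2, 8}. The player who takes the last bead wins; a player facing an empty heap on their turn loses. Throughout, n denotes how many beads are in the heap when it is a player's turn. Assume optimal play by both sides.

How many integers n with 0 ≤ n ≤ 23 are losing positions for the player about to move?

8

Use the standard recursion: the mover loses at a terminal position; elsewhere, the mover wins exactly when some move hands the opponent an L position.
n=0: no move → L
n=1: can move to 0, which is L ⇒ W
n=2: can move to 0, which is L ⇒ W
n=3: moves to 2(W), 1(W); every one is W ⇒ L
n=4: can move to 3, which is L ⇒ W
n=5: can move to 3, which is L ⇒ W
n=6: moves to 5(W), 4(W); every one is W ⇒ L
n=7: can move to 6, which is L ⇒ W
n=8: can move to 6, which is L ⇒ W
n=9: moves to 8(W), 7(W), 1(W); every one is W ⇒ L
n=10: can move to 9, which is L ⇒ W
n=11: can move to 9, which is L ⇒ W
n=12: moves to 11(W), 10(W), 4(W); every one is W ⇒ L
n=13: can move to 12, which is L ⇒ W
n=14: can move to 12, which is L ⇒ W
n=15: moves to 14(W), 13(W), 7(W); every one is W ⇒ L
n=16: can move to 15, which is L ⇒ W
n=17: can move to 15, which is L ⇒ W
n=18: moves to 17(W), 16(W), 10(W); every one is W ⇒ L
n=19: can move to 18, which is L ⇒ W
n=20: can move to 18, which is L ⇒ W
n=21: moves to 20(W), 19(W), 13(W); every one is W ⇒ L
n=22: can move to 21, which is L ⇒ W
n=23: can move to 21, which is L ⇒ W
L entries with 0 ≤ n ≤ 23: n = 0, 3, 6, 9, 12, 15, 18, 21; that makes 8.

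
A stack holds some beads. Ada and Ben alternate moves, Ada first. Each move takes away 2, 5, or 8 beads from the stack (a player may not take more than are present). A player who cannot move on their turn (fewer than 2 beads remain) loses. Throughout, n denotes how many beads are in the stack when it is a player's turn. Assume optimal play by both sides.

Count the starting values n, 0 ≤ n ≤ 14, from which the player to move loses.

7

Build the W/L table. Terminal = L. A non-terminal position is W if it has a move to some L; otherwise it is L.
n=0: no move → L
n=1: no move → L
n=2: can move to 0, which is L ⇒ W
n=3: can move to 1, which is L ⇒ W
n=4: the only move is to 2(W), a W ⇒ L
n=5: can move to 0, which is L ⇒ W
n=6: can move to 4, which is L ⇒ W
n=7: moves to 5(W), 2(W); every one is W ⇒ L
n=8: can move to 0, which is L ⇒ W
n=9: can move to 7, which is L ⇒ W
n=10: moves to 8(W), 5(W), 2(W); every one is W ⇒ L
n=11: moves to 9(W), 6(W), 3(W); every one is W ⇒ L
n=12: can move to 10, which is L ⇒ W
n=13: can move to 11, which is L ⇒ W
n=14: moves to 12(W), 9(W), 6(W); every one is W ⇒ L
L entries with 0 ≤ n ≤ 14: n = 0, 1, 4, 7, 10, 11, 14; that makes 7.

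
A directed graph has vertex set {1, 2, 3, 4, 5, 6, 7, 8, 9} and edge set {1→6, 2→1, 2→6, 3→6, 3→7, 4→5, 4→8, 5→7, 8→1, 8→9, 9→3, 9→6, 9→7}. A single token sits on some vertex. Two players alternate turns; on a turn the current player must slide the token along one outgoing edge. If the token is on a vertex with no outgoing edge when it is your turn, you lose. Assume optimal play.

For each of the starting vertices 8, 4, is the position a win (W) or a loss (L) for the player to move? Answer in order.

Use the standard recursion: the mover loses at a terminal position; elsewhere, the mover wins exactly when some move hands the opponent an L position.
Every edge goes from a vertex to one that appears earlier in the order 6, 7, 1, 3, 5, 9, 8, 2, 4, so processing vertices in that order labels each vertex after all of its successors.
6: no outgoing edge → L
7: no outgoing edge → L
1: can move to 6, which is L ⇒ W
3: can move to 7, which is L ⇒ W
5: can move to 7, which is L ⇒ W
9: can move to 7, which is L ⇒ W
8: moves to 9(W), 1(W); every one is W ⇒ L
2: can move to 6, which is L ⇒ W
4: can move to 8, which is L ⇒ W

8: L, 4: W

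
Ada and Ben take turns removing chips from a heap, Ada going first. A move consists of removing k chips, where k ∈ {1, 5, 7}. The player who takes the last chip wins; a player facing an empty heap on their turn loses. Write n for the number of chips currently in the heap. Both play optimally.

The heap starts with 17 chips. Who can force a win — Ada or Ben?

Ada wins.

Positions with no move are L. A position that does have a move is losing for the player to move precisely when every available move leads to a winning position for the opponent. Fill in the labels:
n=0: no move → L
n=1: W (go to 0, an L position)
n=2: L (sole option 1(W) is W)
n=3: W (go to 2, an L position)
n=4: L (sole option 3(W) is W)
n=5: W (go to 4, an L position)
n=6: L (options 5(W), 1(W) are all W)
n=7: W (go to 6, an L position)
n=8: L (options 7(W), 3(W), 1(W) are all W)
n=9: W (go to 8, an L position)
n=10: L (options 9(W), 5(W), 3(W) are all W)
n=11: W (go to 10, an L position)
n=12: L (options 11(W), 7(W), 5(W) are all W)
n=13: W (go to 12, an L position)
n=14: L (options 13(W), 9(W), 7(W) are all W)
n=15: W (go to 14, an L position)
n=16: L (options 15(W), 11(W), 9(W) are all W)
n=17: W (go to 16, an L position)
From 17 Ada can remove 1, leaving 16, reaching an L position.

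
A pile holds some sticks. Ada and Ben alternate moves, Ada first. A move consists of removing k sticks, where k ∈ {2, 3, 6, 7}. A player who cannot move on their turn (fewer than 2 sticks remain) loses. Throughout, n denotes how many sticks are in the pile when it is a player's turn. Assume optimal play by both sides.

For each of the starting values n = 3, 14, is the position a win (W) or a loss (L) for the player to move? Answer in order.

3: W, 14: L

Use the standard recursion: the mover loses at a terminal position; elsewhere, the mover wins exactly when some move hands the opponent an L position.
n=0: no move → L
n=1: no move → L
n=2: reaches L-position 0 → W
n=3: reaches L-position 1 → W
n=4: reaches L-position 1 → W
n=5: only reaches 3(W), 2(W), all W → L
n=6: reaches L-position 0 → W
n=7: reaches L-position 5 → W
n=8: reaches L-position 5 → W
n=9: only reaches 7(W), 6(W), 3(W), 2(W), all W → L
n=10: only reaches 8(W), 7(W), 4(W), 3(W), all W → L
n=11: reaches L-position 9 → W
n=12: reaches L-position 10 → W
n=13: reaches L-position 10 → W
n=14: only reaches 12(W), 11(W), 8(W), 7(W), all W → L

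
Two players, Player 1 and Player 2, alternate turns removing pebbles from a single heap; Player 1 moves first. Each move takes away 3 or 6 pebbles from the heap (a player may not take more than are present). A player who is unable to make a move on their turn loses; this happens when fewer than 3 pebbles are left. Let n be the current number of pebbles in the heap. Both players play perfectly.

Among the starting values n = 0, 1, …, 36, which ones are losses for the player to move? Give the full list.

Compute win/loss labels from the base case upward. A position with no move is L. Any other position is W if it can reach an L in one move, else L.
n=0: no move → L
n=1: no move → L
n=2: no move → L
n=3: can move to 0, which is L ⇒ W
n=4: can move to 1, which is L ⇒ W
n=5: can move to 2, which is L ⇒ W
n=6: can move to 0, which is L ⇒ W
n=7: can move to 1, which is L ⇒ W
n=8: can move to 2, which is L ⇒ W
n=9: moves to 6(W), 3(W); every one is W ⇒ L
n=10: moves to 7(W), 4(W); every one is W ⇒ L
n=11: moves to 8(W), 5(W); every one is W ⇒ L
n=12: can move to 9, which is L ⇒ W
n=13: can move to 10, which is L ⇒ W
n=14: can move to 11, which is L ⇒ W
n=15: can move to 9, which is L ⇒ W
n=16: can move to 10, which is L ⇒ W
n=17: can move to 11, which is L ⇒ W
n=18: moves to 15(W), 12(W); every one is W ⇒ L
n=19: moves to 16(W), 13(W); every one is W ⇒ L
n=20: moves to 17(W), 14(W); every one is W ⇒ L
n=21: can move to 18, which is L ⇒ W
n=22: can move to 19, which is L ⇒ W
n=23: can move to 20, which is L ⇒ W
n=24: can move to 18, which is L ⇒ W
n=25: can move to 19, which is L ⇒ W
n=26: can move to 20, which is L ⇒ W
n=27: moves to 24(W), 21(W); every one is W ⇒ L
n=28: moves to 25(W), 22(W); every one is W ⇒ L
n=29: moves to 26(W), 23(W); every one is W ⇒ L
n=30: can move to 27, which is L ⇒ W
n=31: can move to 28, which is L ⇒ W
n=32: can move to 29, which is L ⇒ W
n=33: can move to 27, which is L ⇒ W
n=34: can move to 28, which is L ⇒ W
n=35: can move to 29, which is L ⇒ W
n=36: moves to 33(W), 30(W); every one is W ⇒ L
Reading off the rows marked L gives the requested list; there are 13 such values of n.

0, 1, 2, 9, 10, 11, 18, 19, 20, 27, 28, 29, 36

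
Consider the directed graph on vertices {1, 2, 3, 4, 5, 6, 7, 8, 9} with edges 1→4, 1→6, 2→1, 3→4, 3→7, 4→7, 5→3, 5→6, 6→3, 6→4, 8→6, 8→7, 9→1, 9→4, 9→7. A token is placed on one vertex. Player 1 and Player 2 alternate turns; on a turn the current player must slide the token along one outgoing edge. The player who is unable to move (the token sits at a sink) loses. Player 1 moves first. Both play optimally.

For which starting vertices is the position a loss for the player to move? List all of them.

Work bottom-up. With no move the player to move loses. Otherwise the position is W if at least one move leads to an L position for the opponent, and L if every move leads to a W.
Every edge goes from a vertex to one that appears earlier in the order 7, 4, 3, 6, 1, 5, 8, 2, 9, so processing vertices in that order labels each vertex after all of its successors.
7: no outgoing edge → L
4: →7(L), so W
3: →7(L), so W
6: →3(W), 4(W) — all W, so L
1: →6(L), so W
5: →6(L), so W
8: →6(L), so W
2: →1(W) only, which is W, so L
9: →7(L), so W
Reading off the rows marked L gives the requested list; there are 3 such vertices.

2, 6, 7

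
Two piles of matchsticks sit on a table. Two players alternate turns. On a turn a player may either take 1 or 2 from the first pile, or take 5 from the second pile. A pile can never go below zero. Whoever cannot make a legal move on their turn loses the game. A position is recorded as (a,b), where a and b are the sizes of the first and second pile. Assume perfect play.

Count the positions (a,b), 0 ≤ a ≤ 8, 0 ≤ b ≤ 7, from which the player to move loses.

Use the standard recursion: the mover loses at a terminal position; elsewhere, the mover wins exactly when some move hands the opponent an L position.
Every move lowers a or b (never raises either), so fill the grid row by row in increasing a, and left to right within a row: each cell's successors are then already labelled.
      b=0  b=1  b=2  b=3  b=4  b=5  b=6  b=7
a=0:    L    L    L    L    L    W    W    W
a=1:    W    W    W    W    W    L    L    L
a=2:    W    W    W    W    W    W    W    W
a=3:    L    L    L    L    L    W    W    W
a=4:    W    W    W    W    W    L    L    L
a=5:    W    W    W    W    W    W    W    W
a=6:    L    L    L    L    L    W    W    W
a=7:    W    W    W    W    W    L    L    L
a=8:    W    W    W    W    W    W    W    W
Cells with no legal move (terminal, hence L): (0,0), (0,1), (0,2), (0,3), (0,4).
The remaining L cells, each justified by listing all of its moves:
(1,5): →(0,5)(W), (1,0)(W) — all W, so L
(1,6): →(0,6)(W), (1,1)(W) — all W, so L
(1,7): →(0,7)(W), (1,2)(W) — all W, so L
(3,0): →(2,0)(W), (1,0)(W) — all W, so L
(3,1): →(2,1)(W), (1,1)(W) — all W, so L
(3,2): →(2,2)(W), (1,2)(W) — all W, so L
(3,3): →(2,3)(W), (1,3)(W) — all W, so L
(3,4): →(2,4)(W), (1,4)(W) — all W, so L
(4,5): →(3,5)(W), (2,5)(W), (4,0)(W) — all W, so L
(4,6): →(3,6)(W), (2,6)(W), (4,1)(W) — all W, so L
(4,7): →(3,7)(W), (2,7)(W), (4,2)(W) — all W, so L
(6,0): →(5,0)(W), (4,0)(W) — all W, so L
(6,1): →(5,1)(W), (4,1)(W) — all W, so L
(6,2): →(5,2)(W), (4,2)(W) — all W, so L
(6,3): →(5,3)(W), (4,3)(W) — all W, so L
(6,4): →(5,4)(W), (4,4)(W) — all W, so L
(7,5): →(6,5)(W), (5,5)(W), (7,0)(W) — all W, so L
(7,6): →(6,6)(W), (5,6)(W), (7,1)(W) — all W, so L
(7,7): →(6,7)(W), (5,7)(W), (7,2)(W) — all W, so L
Every other cell has at least one move into one of the L cells above, so it is W.
L cells per row: a=0: 5, a=1: 3, a=2: 0, a=3: 5, a=4: 3, a=5: 0, a=6: 5, a=7: 3, a=8: 0; total 24.

24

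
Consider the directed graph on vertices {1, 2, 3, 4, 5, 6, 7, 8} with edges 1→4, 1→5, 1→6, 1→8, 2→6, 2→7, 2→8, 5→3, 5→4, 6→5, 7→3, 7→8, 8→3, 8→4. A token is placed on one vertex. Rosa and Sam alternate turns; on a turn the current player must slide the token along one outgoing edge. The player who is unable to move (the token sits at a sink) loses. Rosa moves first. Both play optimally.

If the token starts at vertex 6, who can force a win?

Build the W/L table. Terminal = L. A non-terminal position is W if it has a move to some L; otherwise it is L.
Every edge goes from a vertex to one that appears earlier in the order 3, 4, 5, 8, 6, 7, 1, 2, so processing vertices in that order labels each vertex after all of its successors.
3: no outgoing edge → L
4: no outgoing edge → L
5: →4(L), so W
8: →4(L), so W
6: →5(W) only, which is W, so L
7: →3(L), so W
1: →6(L), so W
2: →6(L), so W
Every move from 6 reaches a W position, so the mover loses.

Sam wins.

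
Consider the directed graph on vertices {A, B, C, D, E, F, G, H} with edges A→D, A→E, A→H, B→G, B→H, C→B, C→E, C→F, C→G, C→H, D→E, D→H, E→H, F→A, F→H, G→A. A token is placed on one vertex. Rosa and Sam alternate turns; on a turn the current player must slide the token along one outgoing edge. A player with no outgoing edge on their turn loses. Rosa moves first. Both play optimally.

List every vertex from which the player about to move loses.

G, H

Label each position W (a win for the player to move) or L (a loss). A position with no legal move is L; any other position is W exactly when some move reaches an L, and L when every move reaches a W.
Every edge goes from a vertex to one that appears earlier in the order H, E, D, A, G, B, F, C, so processing vertices in that order labels each vertex after all of its successors.
H: no outgoing edge → L
E: reaches L-position H → W
D: reaches L-position H → W
A: reaches L-position H → W
G: only reaches A(W), which is W → L
B: reaches L-position G → W
F: reaches L-position H → W
C: reaches L-position G → W
The losing starting vertices are exactly the entries labelled L in this table (2 of them).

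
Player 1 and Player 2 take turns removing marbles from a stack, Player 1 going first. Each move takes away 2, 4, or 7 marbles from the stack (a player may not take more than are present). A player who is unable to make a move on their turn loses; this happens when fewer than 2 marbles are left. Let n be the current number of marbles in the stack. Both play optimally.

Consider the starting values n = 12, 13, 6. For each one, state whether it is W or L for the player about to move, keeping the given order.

12: L, 13: W, 6: L

Classify positions by backward induction: terminal positions (no move available) are L. From any other position, the mover wins iff some move reaches an L.
n=0: no move → L
n=1: no move → L
n=2: reaches L-position 0 → W
n=3: reaches L-position 1 → W
n=4: reaches L-position 0 → W
n=5: reaches L-position 1 → W
n=6: only reaches 4(W), 2(W), all W → L
n=7: reaches L-position 0 → W
n=8: reaches L-position 6 → W
n=9: only reaches 7(W), 5(W), 2(W), all W → L
n=10: reaches L-position 6 → W
n=11: reaches L-position 9 → W
n=12: only reaches 10(W), 8(W), 5(W), all W → L
n=13: reaches L-position 9 → W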